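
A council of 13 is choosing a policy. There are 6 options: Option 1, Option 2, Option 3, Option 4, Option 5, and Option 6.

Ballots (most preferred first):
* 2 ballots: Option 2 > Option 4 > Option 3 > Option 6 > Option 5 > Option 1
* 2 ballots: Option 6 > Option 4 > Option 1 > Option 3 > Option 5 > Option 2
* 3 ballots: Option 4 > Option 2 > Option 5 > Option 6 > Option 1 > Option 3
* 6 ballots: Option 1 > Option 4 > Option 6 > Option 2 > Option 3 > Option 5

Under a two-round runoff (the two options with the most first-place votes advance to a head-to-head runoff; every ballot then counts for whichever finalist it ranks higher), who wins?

Option 4

Round 1 first-place votes: Option 1 6, Option 2 2, Option 3 0, Option 4 3, Option 5 0, Option 6 2. Option 1 and Option 4 advance.
Runoff: Option 1 is ranked above Option 4 on 6 ballots, Option 4 above Option 1 on 7.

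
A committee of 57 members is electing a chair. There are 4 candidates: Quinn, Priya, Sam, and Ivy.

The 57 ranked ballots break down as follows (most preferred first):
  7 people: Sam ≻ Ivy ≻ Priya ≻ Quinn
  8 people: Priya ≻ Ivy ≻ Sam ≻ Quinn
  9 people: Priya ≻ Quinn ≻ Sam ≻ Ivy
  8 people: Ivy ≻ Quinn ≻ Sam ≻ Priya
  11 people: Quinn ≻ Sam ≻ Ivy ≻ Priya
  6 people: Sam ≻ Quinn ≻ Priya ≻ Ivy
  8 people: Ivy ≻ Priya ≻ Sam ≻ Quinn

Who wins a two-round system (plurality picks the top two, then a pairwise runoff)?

Ivy

Round 1 first-place votes: Quinn 11, Priya 17, Sam 13, Ivy 16. Priya and Ivy advance.
Runoff: Priya is ranked above Ivy on 23 ballots, Ivy above Priya on 34.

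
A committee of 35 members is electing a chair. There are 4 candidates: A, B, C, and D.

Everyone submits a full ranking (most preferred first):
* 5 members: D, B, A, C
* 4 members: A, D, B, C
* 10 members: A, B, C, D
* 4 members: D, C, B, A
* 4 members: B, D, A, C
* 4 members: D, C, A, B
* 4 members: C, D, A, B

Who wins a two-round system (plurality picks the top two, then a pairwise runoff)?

Round 1 first-place votes: A 14, B 4, C 4, D 13. A and D advance.
Runoff: A is ranked above D on 14 ballots, D above A on 21.

D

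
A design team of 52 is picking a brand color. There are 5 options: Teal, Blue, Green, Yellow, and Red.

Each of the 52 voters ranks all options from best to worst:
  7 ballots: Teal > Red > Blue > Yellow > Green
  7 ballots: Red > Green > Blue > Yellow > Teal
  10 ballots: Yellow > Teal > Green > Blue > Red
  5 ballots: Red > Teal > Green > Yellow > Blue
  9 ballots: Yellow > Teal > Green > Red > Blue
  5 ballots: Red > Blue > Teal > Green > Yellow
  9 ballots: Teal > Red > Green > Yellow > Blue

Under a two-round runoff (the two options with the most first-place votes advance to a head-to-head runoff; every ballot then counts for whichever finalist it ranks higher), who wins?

Round 1 first-place votes: Teal 16, Blue 0, Green 0, Yellow 19, Red 17. Yellow and Red advance.
Runoff: Yellow is ranked above Red on 19 ballots, Red above Yellow on 33.

Red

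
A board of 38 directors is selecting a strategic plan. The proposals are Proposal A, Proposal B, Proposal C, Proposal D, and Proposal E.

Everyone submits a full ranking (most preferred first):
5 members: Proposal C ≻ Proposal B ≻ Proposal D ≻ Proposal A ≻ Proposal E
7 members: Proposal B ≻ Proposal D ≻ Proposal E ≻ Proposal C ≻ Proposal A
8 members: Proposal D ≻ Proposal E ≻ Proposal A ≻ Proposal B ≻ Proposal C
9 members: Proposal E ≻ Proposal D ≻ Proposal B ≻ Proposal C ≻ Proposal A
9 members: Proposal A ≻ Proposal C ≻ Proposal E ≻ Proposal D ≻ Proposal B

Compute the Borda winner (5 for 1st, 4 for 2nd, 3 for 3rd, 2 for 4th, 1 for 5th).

Proposal D

Proposal A: 5×2 + 7×1 + 8×3 + 9×1 + 9×5 = 95
Proposal B: 5×4 + 7×5 + 8×2 + 9×3 + 9×1 = 107
Proposal C: 5×5 + 7×2 + 8×1 + 9×2 + 9×4 = 101
Proposal D: 5×3 + 7×4 + 8×5 + 9×4 + 9×2 = 137
Proposal E: 5×1 + 7×3 + 8×4 + 9×5 + 9×3 = 130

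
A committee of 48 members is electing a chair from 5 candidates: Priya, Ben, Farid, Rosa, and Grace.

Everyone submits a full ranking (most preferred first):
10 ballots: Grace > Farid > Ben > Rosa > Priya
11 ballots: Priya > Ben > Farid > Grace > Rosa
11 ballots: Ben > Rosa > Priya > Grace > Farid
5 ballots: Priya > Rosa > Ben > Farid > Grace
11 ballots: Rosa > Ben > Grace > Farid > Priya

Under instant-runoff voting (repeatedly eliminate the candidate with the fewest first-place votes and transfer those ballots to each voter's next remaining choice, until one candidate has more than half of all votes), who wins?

Ben

Round 1: Priya 16, Ben 11, Farid 0, Rosa 11, Grace 10. Farid eliminated.
Round 2: Priya 16, Ben 11, Rosa 11, Grace 10. Grace eliminated.
Round 3: Priya 16, Ben 21, Rosa 11. Rosa eliminated.
Round 4: Priya 16, Ben 32. Ben has a majority (≥25).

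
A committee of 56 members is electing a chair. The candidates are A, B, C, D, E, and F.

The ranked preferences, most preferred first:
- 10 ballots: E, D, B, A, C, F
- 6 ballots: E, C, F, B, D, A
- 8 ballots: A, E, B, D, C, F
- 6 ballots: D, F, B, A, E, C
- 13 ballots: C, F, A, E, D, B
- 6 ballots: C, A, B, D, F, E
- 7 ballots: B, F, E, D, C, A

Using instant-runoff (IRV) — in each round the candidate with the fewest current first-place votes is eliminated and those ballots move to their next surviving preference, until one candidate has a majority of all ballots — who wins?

E

Round 1: A 8, B 7, C 19, D 6, E 16, F 0. F eliminated.
Round 2: A 8, B 7, C 19, D 6, E 16. D eliminated.
Round 3: A 8, B 13, C 19, E 16. A eliminated.
Round 4: B 13, C 19, E 24. B eliminated.
Round 5: C 19, E 37. E has a majority (≥29).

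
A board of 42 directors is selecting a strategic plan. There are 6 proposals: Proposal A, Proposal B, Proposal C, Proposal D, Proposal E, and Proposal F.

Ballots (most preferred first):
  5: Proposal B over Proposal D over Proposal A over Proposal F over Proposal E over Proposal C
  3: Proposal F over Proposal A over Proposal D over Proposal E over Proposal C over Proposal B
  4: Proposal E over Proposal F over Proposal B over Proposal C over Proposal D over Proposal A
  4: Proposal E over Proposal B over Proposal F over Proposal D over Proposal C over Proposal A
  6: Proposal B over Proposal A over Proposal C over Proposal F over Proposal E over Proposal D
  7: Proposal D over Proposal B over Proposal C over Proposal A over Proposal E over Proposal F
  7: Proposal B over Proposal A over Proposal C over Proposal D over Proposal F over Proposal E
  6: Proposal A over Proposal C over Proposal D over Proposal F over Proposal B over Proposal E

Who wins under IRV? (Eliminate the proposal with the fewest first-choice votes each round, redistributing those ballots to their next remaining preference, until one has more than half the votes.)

Proposal B

Round 1: Proposal A 6, Proposal B 18, Proposal C 0, Proposal D 7, Proposal E 8, Proposal F 3. Proposal C eliminated.
Round 2: Proposal A 6, Proposal B 18, Proposal D 7, Proposal E 8, Proposal F 3. Proposal F eliminated.
Round 3: Proposal A 9, Proposal B 18, Proposal D 7, Proposal E 8. Proposal D eliminated.
Round 4: Proposal A 9, Proposal B 25, Proposal E 8. Proposal B has a majority (≥22).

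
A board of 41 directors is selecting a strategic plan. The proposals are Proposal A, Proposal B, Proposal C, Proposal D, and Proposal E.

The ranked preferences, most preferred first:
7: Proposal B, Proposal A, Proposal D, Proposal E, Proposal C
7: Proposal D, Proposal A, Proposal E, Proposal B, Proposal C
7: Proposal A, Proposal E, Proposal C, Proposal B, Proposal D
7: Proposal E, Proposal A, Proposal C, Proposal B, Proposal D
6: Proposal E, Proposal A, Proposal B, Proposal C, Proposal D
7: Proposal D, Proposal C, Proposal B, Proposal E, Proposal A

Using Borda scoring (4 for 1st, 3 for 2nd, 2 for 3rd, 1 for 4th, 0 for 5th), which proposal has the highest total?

Proposal A: 7×3 + 7×3 + 7×4 + 7×3 + 6×3 + 7×0 = 109
Proposal B: 7×4 + 7×1 + 7×1 + 7×1 + 6×2 + 7×2 = 75
Proposal C: 7×0 + 7×0 + 7×2 + 7×2 + 6×1 + 7×3 = 55
Proposal D: 7×2 + 7×4 + 7×0 + 7×0 + 6×0 + 7×4 = 70
Proposal E: 7×1 + 7×2 + 7×3 + 7×4 + 6×4 + 7×1 = 101

Proposal A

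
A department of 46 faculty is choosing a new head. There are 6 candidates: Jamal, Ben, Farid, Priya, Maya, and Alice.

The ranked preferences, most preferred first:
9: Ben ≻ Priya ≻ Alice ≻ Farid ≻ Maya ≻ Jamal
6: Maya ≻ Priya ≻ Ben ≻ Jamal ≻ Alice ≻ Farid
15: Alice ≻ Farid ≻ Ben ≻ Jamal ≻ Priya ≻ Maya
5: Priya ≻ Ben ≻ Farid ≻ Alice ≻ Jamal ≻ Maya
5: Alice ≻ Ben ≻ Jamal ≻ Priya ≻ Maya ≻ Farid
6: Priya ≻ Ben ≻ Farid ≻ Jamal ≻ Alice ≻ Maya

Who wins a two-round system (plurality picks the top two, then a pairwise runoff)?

Priya

Round 1 first-place votes: Jamal 0, Ben 9, Farid 0, Priya 11, Maya 6, Alice 20. Alice and Priya advance.
Runoff: Alice is ranked above Priya on 20 ballots, Priya above Alice on 26.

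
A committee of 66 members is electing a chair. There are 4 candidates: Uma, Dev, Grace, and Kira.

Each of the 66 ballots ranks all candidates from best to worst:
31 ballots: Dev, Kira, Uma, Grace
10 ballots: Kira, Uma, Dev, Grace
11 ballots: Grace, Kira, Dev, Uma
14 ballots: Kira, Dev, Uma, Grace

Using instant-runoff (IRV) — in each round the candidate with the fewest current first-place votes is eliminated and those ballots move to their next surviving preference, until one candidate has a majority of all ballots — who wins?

Round 1: Uma 0, Dev 31, Grace 11, Kira 24. Uma eliminated.
Round 2: Dev 31, Grace 11, Kira 24. Grace eliminated.
Round 3: Dev 31, Kira 35. Kira has a majority (≥34).

Kira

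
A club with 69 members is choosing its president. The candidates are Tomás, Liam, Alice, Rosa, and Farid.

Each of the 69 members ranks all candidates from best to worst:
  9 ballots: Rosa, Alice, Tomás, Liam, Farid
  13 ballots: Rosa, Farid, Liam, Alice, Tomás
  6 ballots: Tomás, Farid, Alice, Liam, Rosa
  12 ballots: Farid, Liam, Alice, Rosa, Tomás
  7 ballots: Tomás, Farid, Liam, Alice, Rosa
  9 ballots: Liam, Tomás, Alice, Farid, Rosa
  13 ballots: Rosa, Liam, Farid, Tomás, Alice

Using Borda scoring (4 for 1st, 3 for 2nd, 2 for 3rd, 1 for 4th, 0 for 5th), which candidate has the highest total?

Tomás: 9×2 + 13×0 + 6×4 + 12×0 + 7×4 + 9×3 + 13×1 = 110
Liam: 9×1 + 13×2 + 6×1 + 12×3 + 7×2 + 9×4 + 13×3 = 166
Alice: 9×3 + 13×1 + 6×2 + 12×2 + 7×1 + 9×2 + 13×0 = 101
Rosa: 9×4 + 13×4 + 6×0 + 12×1 + 7×0 + 9×0 + 13×4 = 152
Farid: 9×0 + 13×3 + 6×3 + 12×4 + 7×3 + 9×1 + 13×2 = 161

Liam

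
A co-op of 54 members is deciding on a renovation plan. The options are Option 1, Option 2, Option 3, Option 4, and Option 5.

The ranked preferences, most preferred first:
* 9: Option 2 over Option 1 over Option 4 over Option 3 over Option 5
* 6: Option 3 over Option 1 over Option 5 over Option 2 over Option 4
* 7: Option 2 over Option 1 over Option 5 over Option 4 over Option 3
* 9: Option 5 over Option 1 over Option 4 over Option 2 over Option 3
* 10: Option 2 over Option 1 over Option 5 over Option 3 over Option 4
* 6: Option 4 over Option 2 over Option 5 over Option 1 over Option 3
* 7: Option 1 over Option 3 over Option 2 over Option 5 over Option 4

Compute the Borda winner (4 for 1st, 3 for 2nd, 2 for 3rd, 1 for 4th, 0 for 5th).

Option 1

Option 1: 9×3 + 6×3 + 7×3 + 9×3 + 10×3 + 6×1 + 7×4 = 157
Option 2: 9×4 + 6×1 + 7×4 + 9×1 + 10×4 + 6×3 + 7×2 = 151
Option 3: 9×1 + 6×4 + 7×0 + 9×0 + 10×1 + 6×0 + 7×3 = 64
Option 4: 9×2 + 6×0 + 7×1 + 9×2 + 10×0 + 6×4 + 7×0 = 67
Option 5: 9×0 + 6×2 + 7×2 + 9×4 + 10×2 + 6×2 + 7×1 = 101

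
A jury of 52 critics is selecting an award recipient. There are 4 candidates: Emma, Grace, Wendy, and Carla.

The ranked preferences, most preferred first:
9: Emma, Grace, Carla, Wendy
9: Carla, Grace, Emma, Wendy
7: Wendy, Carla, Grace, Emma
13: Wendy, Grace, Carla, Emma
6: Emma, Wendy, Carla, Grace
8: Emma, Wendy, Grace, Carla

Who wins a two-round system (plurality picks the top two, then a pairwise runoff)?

Emma

Round 1 first-place votes: Emma 23, Grace 0, Wendy 20, Carla 9. Emma and Wendy advance.
Runoff: Emma is ranked above Wendy on 32 ballots, Wendy above Emma on 20.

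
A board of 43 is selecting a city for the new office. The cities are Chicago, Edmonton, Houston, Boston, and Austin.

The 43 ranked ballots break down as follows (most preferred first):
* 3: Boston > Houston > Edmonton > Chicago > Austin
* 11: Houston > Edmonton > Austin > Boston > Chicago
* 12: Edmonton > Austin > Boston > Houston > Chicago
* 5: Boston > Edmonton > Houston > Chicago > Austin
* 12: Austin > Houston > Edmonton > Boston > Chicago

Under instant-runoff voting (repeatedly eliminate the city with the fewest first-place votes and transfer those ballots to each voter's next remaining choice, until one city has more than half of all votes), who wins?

Houston

Round 1: Chicago 0, Edmonton 12, Houston 11, Boston 8, Austin 12. Chicago eliminated.
Round 2: Edmonton 12, Houston 11, Boston 8, Austin 12. Boston eliminated.
Round 3: Edmonton 17, Houston 14, Austin 12. Austin eliminated.
Round 4: Edmonton 17, Houston 26. Houston has a majority (≥22).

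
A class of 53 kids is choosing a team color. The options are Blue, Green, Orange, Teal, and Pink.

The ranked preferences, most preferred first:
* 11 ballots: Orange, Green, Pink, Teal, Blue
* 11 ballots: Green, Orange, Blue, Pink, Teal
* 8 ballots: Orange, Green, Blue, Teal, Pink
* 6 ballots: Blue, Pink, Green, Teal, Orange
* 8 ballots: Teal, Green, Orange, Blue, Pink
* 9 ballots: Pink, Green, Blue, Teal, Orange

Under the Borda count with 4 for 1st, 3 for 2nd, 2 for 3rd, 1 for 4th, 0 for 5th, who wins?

Green

Blue: 11×0 + 11×2 + 8×2 + 6×4 + 8×1 + 9×2 = 88
Green: 11×3 + 11×4 + 8×3 + 6×2 + 8×3 + 9×3 = 164
Orange: 11×4 + 11×3 + 8×4 + 6×0 + 8×2 + 9×0 = 125
Teal: 11×1 + 11×0 + 8×1 + 6×1 + 8×4 + 9×1 = 66
Pink: 11×2 + 11×1 + 8×0 + 6×3 + 8×0 + 9×4 = 87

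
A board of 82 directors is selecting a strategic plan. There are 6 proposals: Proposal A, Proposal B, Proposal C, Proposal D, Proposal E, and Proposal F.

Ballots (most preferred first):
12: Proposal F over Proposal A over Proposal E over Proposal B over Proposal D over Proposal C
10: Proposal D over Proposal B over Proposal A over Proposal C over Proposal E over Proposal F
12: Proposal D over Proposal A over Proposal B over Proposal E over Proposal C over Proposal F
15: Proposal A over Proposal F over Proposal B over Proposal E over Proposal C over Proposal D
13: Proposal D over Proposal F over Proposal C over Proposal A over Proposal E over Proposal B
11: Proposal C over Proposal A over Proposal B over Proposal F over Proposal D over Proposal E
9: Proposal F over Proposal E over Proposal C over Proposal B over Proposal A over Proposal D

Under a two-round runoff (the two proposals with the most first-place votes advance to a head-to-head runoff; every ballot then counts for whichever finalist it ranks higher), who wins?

Proposal F

Round 1 first-place votes: Proposal A 15, Proposal B 0, Proposal C 11, Proposal D 35, Proposal E 0, Proposal F 21. Proposal D and Proposal F advance.
Runoff: Proposal D is ranked above Proposal F on 35 ballots, Proposal F above Proposal D on 47.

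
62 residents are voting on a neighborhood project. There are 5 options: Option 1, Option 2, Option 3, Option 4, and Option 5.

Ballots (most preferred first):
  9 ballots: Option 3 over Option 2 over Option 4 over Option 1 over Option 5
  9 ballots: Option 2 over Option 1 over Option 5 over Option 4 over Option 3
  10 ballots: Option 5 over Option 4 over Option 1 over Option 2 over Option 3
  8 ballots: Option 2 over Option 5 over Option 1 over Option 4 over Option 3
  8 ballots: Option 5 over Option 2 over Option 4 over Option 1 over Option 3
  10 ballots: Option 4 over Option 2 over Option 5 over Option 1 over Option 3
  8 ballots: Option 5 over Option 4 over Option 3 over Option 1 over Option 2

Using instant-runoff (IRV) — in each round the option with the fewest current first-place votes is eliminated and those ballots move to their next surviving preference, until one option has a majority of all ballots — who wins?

Option 2

Round 1: Option 1 0, Option 2 17, Option 3 9, Option 4 10, Option 5 26. Option 1 eliminated.
Round 2: Option 2 17, Option 3 9, Option 4 10, Option 5 26. Option 3 eliminated.
Round 3: Option 2 26, Option 4 10, Option 5 26. Option 4 eliminated.
Round 4: Option 2 36, Option 5 26. Option 2 has a majority (≥32).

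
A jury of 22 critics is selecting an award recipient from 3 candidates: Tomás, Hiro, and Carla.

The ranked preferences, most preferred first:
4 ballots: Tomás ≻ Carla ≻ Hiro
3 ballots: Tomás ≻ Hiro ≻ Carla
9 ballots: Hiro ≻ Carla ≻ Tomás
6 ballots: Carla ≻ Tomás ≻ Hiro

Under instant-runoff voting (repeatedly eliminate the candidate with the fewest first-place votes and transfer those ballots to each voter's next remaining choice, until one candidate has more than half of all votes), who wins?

Round 1: Tomás 7, Hiro 9, Carla 6. Carla eliminated.
Round 2: Tomás 13, Hiro 9. Tomás has a majority (≥12).

Tomás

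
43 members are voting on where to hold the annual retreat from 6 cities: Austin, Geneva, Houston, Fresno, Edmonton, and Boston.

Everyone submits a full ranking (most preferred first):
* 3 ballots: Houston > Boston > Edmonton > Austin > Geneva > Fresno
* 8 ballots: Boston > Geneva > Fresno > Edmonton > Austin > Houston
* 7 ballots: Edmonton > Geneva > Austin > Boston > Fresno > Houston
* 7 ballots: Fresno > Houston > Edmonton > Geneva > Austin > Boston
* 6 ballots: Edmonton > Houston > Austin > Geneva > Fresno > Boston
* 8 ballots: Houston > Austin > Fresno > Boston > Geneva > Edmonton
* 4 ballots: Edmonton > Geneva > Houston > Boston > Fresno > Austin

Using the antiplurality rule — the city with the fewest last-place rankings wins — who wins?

Last-place votes: Austin 4, Geneva 0, Houston 15, Fresno 3, Edmonton 8, Boston 13.

Geneva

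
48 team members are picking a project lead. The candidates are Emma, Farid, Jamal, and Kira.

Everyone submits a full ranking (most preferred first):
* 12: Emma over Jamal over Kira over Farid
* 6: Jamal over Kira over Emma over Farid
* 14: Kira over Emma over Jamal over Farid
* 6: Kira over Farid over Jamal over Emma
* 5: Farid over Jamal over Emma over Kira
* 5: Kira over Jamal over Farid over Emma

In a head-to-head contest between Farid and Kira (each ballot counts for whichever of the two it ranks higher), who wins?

Farid is ranked above Kira on 5 ballots; Kira above Farid on 43.

Kira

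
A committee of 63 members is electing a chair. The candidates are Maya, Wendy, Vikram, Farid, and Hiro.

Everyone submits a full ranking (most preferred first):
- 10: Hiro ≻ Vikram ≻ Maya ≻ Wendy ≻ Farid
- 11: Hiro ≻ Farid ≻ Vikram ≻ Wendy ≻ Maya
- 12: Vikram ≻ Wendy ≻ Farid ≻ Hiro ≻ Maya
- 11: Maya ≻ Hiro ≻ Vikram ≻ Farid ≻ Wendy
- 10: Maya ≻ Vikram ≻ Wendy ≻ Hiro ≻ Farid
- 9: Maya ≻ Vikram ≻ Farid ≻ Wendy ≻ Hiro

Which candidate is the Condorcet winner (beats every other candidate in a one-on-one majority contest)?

Hiro

Hiro vs Maya: 33–30
Hiro vs Wendy: 32–31
Hiro vs Vikram: 32–31
Hiro vs Farid: 42–21
Hiro beats every other candidate.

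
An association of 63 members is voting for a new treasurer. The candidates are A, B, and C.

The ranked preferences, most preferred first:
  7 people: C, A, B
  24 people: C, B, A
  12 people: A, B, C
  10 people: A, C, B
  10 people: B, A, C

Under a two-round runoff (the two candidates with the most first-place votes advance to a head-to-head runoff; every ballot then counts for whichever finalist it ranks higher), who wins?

Round 1 first-place votes: A 22, B 10, C 31. C and A advance.
Runoff: C is ranked above A on 31 ballots, A above C on 32.

A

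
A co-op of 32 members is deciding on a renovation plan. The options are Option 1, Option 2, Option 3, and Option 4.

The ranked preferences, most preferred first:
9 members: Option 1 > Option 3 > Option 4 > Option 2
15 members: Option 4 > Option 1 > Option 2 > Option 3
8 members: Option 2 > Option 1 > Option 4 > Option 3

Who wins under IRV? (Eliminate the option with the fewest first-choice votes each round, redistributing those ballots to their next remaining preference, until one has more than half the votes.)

Round 1: Option 1 9, Option 2 8, Option 3 0, Option 4 15. Option 3 eliminated.
Round 2: Option 1 9, Option 2 8, Option 4 15. Option 2 eliminated.
Round 3: Option 1 17, Option 4 15. Option 1 has a majority (≥17).

Option 1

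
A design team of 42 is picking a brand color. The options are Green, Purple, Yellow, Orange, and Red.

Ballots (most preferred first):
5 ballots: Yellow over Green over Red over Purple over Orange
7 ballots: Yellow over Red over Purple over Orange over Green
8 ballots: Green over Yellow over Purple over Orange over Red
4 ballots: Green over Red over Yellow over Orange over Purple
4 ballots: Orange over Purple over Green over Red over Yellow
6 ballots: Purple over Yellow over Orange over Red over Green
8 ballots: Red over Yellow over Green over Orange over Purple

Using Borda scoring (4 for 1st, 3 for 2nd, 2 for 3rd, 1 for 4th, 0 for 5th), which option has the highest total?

Green: 5×3 + 7×0 + 8×4 + 4×4 + 4×2 + 6×0 + 8×2 = 87
Purple: 5×1 + 7×2 + 8×2 + 4×0 + 4×3 + 6×4 + 8×0 = 71
Yellow: 5×4 + 7×4 + 8×3 + 4×2 + 4×0 + 6×3 + 8×3 = 122
Orange: 5×0 + 7×1 + 8×1 + 4×1 + 4×4 + 6×2 + 8×1 = 55
Red: 5×2 + 7×3 + 8×0 + 4×3 + 4×1 + 6×1 + 8×4 = 85

Yellow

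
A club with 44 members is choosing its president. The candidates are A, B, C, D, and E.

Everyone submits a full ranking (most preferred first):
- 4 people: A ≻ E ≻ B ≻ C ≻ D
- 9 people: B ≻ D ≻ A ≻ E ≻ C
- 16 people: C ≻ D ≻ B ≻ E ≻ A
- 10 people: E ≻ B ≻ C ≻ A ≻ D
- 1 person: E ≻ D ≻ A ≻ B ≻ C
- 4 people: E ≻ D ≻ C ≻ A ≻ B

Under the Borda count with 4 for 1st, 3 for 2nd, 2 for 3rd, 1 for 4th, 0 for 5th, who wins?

A: 4×4 + 9×2 + 16×0 + 10×1 + 1×2 + 4×1 = 50
B: 4×2 + 9×4 + 16×2 + 10×3 + 1×1 + 4×0 = 107
C: 4×1 + 9×0 + 16×4 + 10×2 + 1×0 + 4×2 = 96
D: 4×0 + 9×3 + 16×3 + 10×0 + 1×3 + 4×3 = 90
E: 4×3 + 9×1 + 16×1 + 10×4 + 1×4 + 4×4 = 97

B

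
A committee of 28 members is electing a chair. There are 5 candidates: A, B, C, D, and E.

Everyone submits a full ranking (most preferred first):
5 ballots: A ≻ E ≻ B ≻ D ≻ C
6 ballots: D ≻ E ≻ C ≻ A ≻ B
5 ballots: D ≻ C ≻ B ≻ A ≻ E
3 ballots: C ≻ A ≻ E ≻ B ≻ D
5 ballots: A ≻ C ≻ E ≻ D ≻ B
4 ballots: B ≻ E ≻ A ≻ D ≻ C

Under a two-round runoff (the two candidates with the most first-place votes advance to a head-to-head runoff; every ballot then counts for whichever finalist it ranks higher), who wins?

A

Round 1 first-place votes: A 10, B 4, C 3, D 11, E 0. D and A advance.
Runoff: D is ranked above A on 11 ballots, A above D on 17.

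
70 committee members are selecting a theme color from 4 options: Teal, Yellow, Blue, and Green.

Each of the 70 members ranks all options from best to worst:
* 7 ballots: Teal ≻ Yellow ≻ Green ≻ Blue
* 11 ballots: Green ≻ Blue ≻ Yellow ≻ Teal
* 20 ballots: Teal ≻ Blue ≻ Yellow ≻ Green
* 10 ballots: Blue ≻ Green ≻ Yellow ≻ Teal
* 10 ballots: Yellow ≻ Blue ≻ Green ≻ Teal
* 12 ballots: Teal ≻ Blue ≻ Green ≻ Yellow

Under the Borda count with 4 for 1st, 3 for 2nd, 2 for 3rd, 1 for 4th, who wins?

Blue

Teal: 7×4 + 11×1 + 20×4 + 10×1 + 10×1 + 12×4 = 187
Yellow: 7×3 + 11×2 + 20×2 + 10×2 + 10×4 + 12×1 = 155
Blue: 7×1 + 11×3 + 20×3 + 10×4 + 10×3 + 12×3 = 206
Green: 7×2 + 11×4 + 20×1 + 10×3 + 10×2 + 12×2 = 152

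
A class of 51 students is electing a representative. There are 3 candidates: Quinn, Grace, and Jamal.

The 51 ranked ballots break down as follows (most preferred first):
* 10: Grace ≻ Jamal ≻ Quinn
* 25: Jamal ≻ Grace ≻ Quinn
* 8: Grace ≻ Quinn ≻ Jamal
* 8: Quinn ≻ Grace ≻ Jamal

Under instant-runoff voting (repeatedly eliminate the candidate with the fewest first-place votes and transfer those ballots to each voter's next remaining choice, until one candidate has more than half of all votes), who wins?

Grace

Round 1: Quinn 8, Grace 18, Jamal 25. Quinn eliminated.
Round 2: Grace 26, Jamal 25. Grace has a majority (≥26).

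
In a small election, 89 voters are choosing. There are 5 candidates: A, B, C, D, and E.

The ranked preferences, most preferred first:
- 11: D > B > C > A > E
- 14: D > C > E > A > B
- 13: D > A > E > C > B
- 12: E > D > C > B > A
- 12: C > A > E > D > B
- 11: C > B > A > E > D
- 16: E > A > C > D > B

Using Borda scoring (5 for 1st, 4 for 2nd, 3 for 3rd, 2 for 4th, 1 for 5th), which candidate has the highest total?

A: 11×2 + 14×2 + 13×4 + 12×1 + 12×4 + 11×3 + 16×4 = 259
B: 11×4 + 14×1 + 13×1 + 12×2 + 12×1 + 11×4 + 16×1 = 167
C: 11×3 + 14×4 + 13×2 + 12×3 + 12×5 + 11×5 + 16×3 = 314
D: 11×5 + 14×5 + 13×5 + 12×4 + 12×2 + 11×1 + 16×2 = 305
E: 11×1 + 14×3 + 13×3 + 12×5 + 12×3 + 11×2 + 16×5 = 290

C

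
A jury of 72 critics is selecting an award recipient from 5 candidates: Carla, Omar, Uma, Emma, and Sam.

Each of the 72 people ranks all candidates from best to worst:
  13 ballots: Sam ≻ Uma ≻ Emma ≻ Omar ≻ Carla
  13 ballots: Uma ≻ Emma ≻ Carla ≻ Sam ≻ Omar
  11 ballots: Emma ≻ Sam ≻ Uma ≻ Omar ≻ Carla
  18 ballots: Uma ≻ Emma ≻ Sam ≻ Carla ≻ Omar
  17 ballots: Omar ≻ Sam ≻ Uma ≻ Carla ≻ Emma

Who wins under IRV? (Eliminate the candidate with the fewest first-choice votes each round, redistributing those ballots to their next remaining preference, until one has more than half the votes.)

Sam

Round 1: Carla 0, Omar 17, Uma 31, Emma 11, Sam 13. Carla eliminated.
Round 2: Omar 17, Uma 31, Emma 11, Sam 13. Emma eliminated.
Round 3: Omar 17, Uma 31, Sam 24. Omar eliminated.
Round 4: Uma 31, Sam 41. Sam has a majority (≥37).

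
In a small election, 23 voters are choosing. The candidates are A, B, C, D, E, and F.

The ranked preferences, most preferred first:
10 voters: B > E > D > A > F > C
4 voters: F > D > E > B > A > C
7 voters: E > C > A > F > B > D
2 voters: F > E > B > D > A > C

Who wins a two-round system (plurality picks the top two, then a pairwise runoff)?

E

Round 1 first-place votes: A 0, B 10, C 0, D 0, E 7, F 6. B and E advance.
Runoff: B is ranked above E on 10 ballots, E above B on 13.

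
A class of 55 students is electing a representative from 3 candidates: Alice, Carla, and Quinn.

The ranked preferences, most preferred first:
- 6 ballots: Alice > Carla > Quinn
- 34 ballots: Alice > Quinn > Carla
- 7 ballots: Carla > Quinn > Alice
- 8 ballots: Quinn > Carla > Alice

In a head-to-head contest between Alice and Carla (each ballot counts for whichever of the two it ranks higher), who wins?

Alice is ranked above Carla on 40 ballots; Carla above Alice on 15.

Alice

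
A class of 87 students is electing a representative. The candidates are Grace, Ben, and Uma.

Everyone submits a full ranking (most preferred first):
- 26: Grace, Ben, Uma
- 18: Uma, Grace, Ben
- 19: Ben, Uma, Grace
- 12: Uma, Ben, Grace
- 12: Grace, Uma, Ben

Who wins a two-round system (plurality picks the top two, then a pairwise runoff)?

Uma

Round 1 first-place votes: Grace 38, Ben 19, Uma 30. Grace and Uma advance.
Runoff: Grace is ranked above Uma on 38 ballots, Uma above Grace on 49.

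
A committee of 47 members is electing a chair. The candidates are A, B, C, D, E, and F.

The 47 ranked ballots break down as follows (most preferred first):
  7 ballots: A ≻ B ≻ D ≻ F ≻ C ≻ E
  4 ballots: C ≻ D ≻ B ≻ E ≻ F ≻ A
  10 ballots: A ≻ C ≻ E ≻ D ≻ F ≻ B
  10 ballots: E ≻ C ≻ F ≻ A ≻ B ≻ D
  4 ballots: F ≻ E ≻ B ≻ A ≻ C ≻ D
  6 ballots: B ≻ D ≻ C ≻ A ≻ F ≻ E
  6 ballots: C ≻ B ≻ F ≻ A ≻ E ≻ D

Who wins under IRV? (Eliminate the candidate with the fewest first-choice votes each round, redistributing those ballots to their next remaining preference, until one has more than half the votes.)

C

Round 1: A 17, B 6, C 10, D 0, E 10, F 4. D eliminated.
Round 2: A 17, B 6, C 10, E 10, F 4. F eliminated.
Round 3: A 17, B 6, C 10, E 14. B eliminated.
Round 4: A 17, C 16, E 14. E eliminated.
Round 5: A 21, C 26. C has a majority (≥24).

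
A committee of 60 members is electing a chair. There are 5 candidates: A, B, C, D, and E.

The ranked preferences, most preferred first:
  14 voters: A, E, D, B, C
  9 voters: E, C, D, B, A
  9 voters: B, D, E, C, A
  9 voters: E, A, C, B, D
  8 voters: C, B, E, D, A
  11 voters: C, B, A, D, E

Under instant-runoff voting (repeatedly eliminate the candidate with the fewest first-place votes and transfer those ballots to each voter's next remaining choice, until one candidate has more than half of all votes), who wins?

E

Round 1: A 14, B 9, C 19, D 0, E 18. D eliminated.
Round 2: A 14, B 9, C 19, E 18. B eliminated.
Round 3: A 14, C 19, E 27. A eliminated.
Round 4: C 19, E 41. E has a majority (≥31).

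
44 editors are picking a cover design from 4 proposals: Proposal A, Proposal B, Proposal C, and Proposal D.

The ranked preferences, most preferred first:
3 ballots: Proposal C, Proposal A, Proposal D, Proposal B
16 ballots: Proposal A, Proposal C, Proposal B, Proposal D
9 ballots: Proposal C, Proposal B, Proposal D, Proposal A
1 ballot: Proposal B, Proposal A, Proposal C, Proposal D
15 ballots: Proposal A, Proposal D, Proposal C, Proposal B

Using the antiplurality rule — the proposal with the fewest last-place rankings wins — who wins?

Last-place votes: Proposal A 9, Proposal B 18, Proposal C 0, Proposal D 17.

Proposal C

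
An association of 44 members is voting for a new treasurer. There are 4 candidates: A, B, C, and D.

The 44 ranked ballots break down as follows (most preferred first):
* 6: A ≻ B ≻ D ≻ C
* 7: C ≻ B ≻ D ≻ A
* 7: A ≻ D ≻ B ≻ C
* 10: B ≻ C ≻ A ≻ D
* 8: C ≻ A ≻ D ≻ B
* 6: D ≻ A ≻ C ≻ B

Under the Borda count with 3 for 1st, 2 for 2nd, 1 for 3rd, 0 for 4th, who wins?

A

A: 6×3 + 7×0 + 7×3 + 10×1 + 8×2 + 6×2 = 77
B: 6×2 + 7×2 + 7×1 + 10×3 + 8×0 + 6×0 = 63
C: 6×0 + 7×3 + 7×0 + 10×2 + 8×3 + 6×1 = 71
D: 6×1 + 7×1 + 7×2 + 10×0 + 8×1 + 6×3 = 53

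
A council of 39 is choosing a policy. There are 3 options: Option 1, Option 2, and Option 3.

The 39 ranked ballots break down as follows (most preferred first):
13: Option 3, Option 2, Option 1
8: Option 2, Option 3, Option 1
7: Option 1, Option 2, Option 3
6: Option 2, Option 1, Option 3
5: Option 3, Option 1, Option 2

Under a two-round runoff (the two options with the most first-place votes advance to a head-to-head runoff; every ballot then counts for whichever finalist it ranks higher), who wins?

Round 1 first-place votes: Option 1 7, Option 2 14, Option 3 18. Option 3 and Option 2 advance.
Runoff: Option 3 is ranked above Option 2 on 18 ballots, Option 2 above Option 3 on 21.

Option 2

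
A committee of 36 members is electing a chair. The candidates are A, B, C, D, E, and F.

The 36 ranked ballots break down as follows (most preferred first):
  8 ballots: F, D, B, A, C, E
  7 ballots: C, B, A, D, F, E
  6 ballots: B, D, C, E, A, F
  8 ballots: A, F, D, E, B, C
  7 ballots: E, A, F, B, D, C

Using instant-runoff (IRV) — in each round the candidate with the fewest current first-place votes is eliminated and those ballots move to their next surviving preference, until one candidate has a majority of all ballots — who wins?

A

Round 1: A 8, B 6, C 7, D 0, E 7, F 8. D eliminated.
Round 2: A 8, B 6, C 7, E 7, F 8. B eliminated.
Round 3: A 8, C 13, E 7, F 8. E eliminated.
Round 4: A 15, C 13, F 8. F eliminated.
Round 5: A 23, C 13. A has a majority (≥19).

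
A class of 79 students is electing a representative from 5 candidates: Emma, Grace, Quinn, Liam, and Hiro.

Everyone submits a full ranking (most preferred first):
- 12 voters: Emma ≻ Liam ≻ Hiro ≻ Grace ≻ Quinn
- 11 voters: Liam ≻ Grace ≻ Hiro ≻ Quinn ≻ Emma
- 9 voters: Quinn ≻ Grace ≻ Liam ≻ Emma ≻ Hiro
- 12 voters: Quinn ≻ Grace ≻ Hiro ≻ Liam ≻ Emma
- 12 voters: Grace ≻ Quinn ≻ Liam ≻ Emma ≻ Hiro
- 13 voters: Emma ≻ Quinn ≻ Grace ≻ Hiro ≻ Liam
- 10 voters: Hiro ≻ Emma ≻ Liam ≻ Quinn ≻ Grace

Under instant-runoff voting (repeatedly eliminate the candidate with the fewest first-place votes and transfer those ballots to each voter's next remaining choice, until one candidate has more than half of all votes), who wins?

Grace

Round 1: Emma 25, Grace 12, Quinn 21, Liam 11, Hiro 10. Hiro eliminated.
Round 2: Emma 35, Grace 12, Quinn 21, Liam 11. Liam eliminated.
Round 3: Emma 35, Grace 23, Quinn 21. Quinn eliminated.
Round 4: Emma 35, Grace 44. Grace has a majority (≥40).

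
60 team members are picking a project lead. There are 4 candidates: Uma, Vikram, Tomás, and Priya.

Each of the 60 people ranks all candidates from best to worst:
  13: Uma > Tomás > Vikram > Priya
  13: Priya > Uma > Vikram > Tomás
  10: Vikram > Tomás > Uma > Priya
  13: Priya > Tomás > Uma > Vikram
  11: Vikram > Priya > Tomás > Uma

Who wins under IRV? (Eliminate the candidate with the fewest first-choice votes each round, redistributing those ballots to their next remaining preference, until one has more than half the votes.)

Vikram

Round 1: Uma 13, Vikram 21, Tomás 0, Priya 26. Tomás eliminated.
Round 2: Uma 13, Vikram 21, Priya 26. Uma eliminated.
Round 3: Vikram 34, Priya 26. Vikram has a majority (≥31).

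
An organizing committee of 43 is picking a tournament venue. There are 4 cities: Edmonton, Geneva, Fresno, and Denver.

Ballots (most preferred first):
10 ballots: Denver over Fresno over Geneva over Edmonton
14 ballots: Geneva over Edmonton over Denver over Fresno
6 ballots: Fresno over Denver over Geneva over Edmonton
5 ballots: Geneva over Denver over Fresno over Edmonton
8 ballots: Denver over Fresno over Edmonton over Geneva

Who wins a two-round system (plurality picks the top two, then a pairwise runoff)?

Denver

Round 1 first-place votes: Edmonton 0, Geneva 19, Fresno 6, Denver 18. Geneva and Denver advance.
Runoff: Geneva is ranked above Denver on 19 ballots, Denver above Geneva on 24.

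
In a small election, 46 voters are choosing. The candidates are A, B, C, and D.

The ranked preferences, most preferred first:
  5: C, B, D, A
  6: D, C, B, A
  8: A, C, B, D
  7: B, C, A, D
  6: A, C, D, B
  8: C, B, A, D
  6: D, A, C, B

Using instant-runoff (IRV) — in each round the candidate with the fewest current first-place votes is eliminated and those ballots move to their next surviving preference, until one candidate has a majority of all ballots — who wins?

Round 1: A 14, B 7, C 13, D 12. B eliminated.
Round 2: A 14, C 20, D 12. D eliminated.
Round 3: A 20, C 26. C has a majority (≥24).

C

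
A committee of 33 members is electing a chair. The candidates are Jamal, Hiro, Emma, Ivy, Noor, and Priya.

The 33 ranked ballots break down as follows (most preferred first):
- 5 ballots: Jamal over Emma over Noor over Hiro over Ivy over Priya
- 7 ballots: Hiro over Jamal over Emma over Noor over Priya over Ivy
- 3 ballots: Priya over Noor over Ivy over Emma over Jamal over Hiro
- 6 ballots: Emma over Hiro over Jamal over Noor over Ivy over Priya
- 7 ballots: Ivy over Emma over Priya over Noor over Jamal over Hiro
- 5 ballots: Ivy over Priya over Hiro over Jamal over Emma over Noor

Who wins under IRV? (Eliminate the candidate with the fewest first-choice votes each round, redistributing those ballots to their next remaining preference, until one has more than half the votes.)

Emma

Round 1: Jamal 5, Hiro 7, Emma 6, Ivy 12, Noor 0, Priya 3. Noor eliminated.
Round 2: Jamal 5, Hiro 7, Emma 6, Ivy 12, Priya 3. Priya eliminated.
Round 3: Jamal 5, Hiro 7, Emma 6, Ivy 15. Jamal eliminated.
Round 4: Hiro 7, Emma 11, Ivy 15. Hiro eliminated.
Round 5: Emma 18, Ivy 15. Emma has a majority (≥17).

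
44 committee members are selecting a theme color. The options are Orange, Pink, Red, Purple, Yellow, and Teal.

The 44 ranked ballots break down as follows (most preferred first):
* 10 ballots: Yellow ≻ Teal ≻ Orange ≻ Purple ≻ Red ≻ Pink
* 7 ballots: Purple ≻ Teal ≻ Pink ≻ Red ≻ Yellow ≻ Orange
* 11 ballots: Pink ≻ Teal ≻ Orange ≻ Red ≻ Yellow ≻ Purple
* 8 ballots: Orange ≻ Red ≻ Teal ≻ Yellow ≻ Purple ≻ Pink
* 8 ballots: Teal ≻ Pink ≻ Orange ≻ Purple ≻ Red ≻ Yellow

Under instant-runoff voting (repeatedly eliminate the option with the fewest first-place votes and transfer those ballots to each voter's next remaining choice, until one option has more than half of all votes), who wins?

Teal

Round 1: Orange 8, Pink 11, Red 0, Purple 7, Yellow 10, Teal 8. Red eliminated.
Round 2: Orange 8, Pink 11, Purple 7, Yellow 10, Teal 8. Purple eliminated.
Round 3: Orange 8, Pink 11, Yellow 10, Teal 15. Orange eliminated.
Round 4: Pink 11, Yellow 10, Teal 23. Teal has a majority (≥23).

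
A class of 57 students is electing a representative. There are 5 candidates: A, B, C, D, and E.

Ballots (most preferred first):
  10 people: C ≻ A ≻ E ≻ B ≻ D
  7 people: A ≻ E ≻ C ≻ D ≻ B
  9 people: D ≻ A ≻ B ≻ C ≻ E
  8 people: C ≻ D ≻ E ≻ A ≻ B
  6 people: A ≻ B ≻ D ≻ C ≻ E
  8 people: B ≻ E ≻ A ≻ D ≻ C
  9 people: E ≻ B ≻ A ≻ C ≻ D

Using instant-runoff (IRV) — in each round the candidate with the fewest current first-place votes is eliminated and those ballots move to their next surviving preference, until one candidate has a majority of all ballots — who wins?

Round 1: A 13, B 8, C 18, D 9, E 9. B eliminated.
Round 2: A 13, C 18, D 9, E 17. D eliminated.
Round 3: A 22, C 18, E 17. E eliminated.
Round 4: A 39, C 18. A has a majority (≥29).

A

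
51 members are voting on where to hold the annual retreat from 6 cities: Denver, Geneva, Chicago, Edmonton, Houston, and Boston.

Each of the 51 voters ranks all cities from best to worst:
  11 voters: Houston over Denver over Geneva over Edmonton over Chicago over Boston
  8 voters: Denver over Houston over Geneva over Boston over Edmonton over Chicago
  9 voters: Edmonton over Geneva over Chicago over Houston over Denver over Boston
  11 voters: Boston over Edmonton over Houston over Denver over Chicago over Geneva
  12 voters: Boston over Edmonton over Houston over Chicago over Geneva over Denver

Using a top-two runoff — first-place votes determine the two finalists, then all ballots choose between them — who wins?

Round 1 first-place votes: Denver 8, Geneva 0, Chicago 0, Edmonton 9, Houston 11, Boston 23. Boston and Houston advance.
Runoff: Boston is ranked above Houston on 23 ballots, Houston above Boston on 28.

Houston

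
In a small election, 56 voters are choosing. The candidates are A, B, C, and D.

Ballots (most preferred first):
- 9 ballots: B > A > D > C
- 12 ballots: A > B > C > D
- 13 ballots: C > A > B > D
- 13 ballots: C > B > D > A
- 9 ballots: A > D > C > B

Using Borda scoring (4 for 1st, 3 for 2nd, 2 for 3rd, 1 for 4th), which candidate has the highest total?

A

A: 9×3 + 12×4 + 13×3 + 13×1 + 9×4 = 163
B: 9×4 + 12×3 + 13×2 + 13×3 + 9×1 = 146
C: 9×1 + 12×2 + 13×4 + 13×4 + 9×2 = 155
D: 9×2 + 12×1 + 13×1 + 13×2 + 9×3 = 96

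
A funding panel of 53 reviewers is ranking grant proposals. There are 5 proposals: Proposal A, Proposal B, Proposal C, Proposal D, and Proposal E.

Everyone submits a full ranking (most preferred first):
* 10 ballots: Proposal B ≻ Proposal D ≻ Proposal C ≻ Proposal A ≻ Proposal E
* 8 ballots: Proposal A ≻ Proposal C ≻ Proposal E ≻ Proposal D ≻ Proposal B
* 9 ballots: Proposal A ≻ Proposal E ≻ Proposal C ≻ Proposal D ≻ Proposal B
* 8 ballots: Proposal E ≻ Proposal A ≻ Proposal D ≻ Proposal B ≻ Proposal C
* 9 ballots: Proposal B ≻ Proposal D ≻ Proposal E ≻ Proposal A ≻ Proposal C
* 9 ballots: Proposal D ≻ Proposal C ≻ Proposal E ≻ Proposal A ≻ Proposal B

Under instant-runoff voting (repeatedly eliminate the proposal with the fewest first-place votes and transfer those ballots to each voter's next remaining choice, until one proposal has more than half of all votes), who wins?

Round 1: Proposal A 17, Proposal B 19, Proposal C 0, Proposal D 9, Proposal E 8. Proposal C eliminated.
Round 2: Proposal A 17, Proposal B 19, Proposal D 9, Proposal E 8. Proposal E eliminated.
Round 3: Proposal A 25, Proposal B 19, Proposal D 9. Proposal D eliminated.
Round 4: Proposal A 34, Proposal B 19. Proposal A has a majority (≥27).

Proposal A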